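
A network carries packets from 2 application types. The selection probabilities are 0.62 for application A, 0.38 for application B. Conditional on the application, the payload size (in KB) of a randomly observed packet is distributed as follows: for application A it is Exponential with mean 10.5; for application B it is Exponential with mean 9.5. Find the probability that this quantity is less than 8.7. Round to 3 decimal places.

Conditional on each application, P(X < 8.7): A: 0.563327; B: 0.599799.
By total probability, P(X < 8.7) = 0.62·0.563327 + 0.38·0.599799 = 0.577187.

0.577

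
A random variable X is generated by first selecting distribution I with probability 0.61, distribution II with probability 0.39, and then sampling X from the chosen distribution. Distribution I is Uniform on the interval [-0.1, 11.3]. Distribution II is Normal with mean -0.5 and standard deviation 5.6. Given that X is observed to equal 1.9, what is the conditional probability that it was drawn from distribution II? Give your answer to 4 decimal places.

Likelihoods f(1.9 | ·): I: 0.0877193; II: 0.0649887.
Posterior ∝ prior × likelihood. Numerator for II: 0.39·0.0649887 = 0.0253456.
Normalizing constant: 0.61·0.0877193 + 0.39·0.0649887 = 0.0788544.
P(II | observation) = 0.0253456 / 0.0788544 = 0.321423.

0.3214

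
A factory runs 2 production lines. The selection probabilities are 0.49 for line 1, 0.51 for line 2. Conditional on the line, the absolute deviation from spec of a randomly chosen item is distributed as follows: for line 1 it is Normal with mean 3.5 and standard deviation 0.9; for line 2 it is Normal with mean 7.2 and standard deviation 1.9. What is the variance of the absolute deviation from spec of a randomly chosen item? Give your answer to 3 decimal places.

5.659

Per component, 1: μ=3.5, E[X²]=13.06; 2: μ=7.2, E[X²]=55.45.
E[X] = 0.49·3.5 + 0.51·7.2 = 5.387.
E[X²] = 0.49·13.06 + 0.51·55.45 = 34.6789.
Var(X) = E[X²] − (E[X])² = 34.6789 − 29.0198 = 5.65913.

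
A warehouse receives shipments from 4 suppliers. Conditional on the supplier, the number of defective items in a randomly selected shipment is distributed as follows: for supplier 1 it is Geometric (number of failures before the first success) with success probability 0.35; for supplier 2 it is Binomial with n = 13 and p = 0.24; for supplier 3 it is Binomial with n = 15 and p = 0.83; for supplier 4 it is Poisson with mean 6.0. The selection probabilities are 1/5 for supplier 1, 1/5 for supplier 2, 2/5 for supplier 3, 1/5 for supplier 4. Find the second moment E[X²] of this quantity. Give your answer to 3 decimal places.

For each component E[X²] = Var + (mean)², giving 1: 8.7551; 2: 12.1056; 3: 157.119; 4: 42.
Overall E[X²] = 0.2·8.7551 + 0.2·12.1056 + 0.4·157.119 + 0.2·42 = 75.4197.

75.420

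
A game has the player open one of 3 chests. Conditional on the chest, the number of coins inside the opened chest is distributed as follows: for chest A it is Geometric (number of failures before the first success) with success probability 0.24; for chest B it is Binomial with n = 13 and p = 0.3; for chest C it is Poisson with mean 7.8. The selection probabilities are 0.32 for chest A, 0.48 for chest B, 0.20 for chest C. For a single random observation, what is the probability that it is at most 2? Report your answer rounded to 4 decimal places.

0.2799

Conditional on each chest, P(X ≤ 2): A: 0.561024; B: 0.202478; C: 0.0160698.
By total probability, P(X ≤ 2) = 0.32·0.561024 + 0.48·0.202478 + 0.2·0.0160698 = 0.279931.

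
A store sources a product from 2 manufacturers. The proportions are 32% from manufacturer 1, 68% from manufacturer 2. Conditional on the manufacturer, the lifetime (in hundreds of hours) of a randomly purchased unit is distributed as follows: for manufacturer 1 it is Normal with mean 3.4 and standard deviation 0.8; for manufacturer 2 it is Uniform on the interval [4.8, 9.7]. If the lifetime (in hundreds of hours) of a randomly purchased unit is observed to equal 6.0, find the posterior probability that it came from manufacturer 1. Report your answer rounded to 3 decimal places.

0.006

Likelihoods f(6.0 | ·): 1: 0.00253631; 2: 0.204082.
Posterior ∝ prior × likelihood. Numerator for 1: 0.32·0.00253631 = 0.000811619.
Normalizing constant: 0.32·0.00253631 + 0.68·0.204082 = 0.139587.
P(1 | observation) = 0.000811619 / 0.139587 = 0.00581443.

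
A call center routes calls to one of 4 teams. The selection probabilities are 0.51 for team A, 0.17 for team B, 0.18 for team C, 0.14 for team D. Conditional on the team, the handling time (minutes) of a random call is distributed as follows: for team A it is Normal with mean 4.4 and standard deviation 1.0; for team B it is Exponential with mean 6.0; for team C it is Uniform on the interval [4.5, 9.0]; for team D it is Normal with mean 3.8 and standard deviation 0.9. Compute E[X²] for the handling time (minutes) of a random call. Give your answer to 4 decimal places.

33.2636

For each component E[X²] = Var + (mean)², giving A: 20.36; B: 72; C: 47.25; D: 15.25.
Overall E[X²] = 0.51·20.36 + 0.17·72 + 0.18·47.25 + 0.14·15.25 = 33.2636.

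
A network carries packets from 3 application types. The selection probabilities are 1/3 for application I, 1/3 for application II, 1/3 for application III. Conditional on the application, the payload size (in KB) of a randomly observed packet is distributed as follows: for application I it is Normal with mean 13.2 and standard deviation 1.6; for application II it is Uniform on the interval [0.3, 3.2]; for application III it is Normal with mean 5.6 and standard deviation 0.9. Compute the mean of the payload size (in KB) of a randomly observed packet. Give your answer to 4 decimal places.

6.8500

Component means — I: 13.2; II: 1.75; III: 5.6.
E[X] = 0.333333·13.2 + 0.333333·1.75 + 0.333333·5.6 = 6.85.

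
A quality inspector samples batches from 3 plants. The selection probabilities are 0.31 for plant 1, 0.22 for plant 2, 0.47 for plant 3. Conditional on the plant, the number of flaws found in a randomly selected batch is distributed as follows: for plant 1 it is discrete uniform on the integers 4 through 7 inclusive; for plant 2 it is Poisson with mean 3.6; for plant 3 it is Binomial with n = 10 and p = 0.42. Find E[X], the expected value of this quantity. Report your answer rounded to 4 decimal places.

Component means — 1: 5.5; 2: 3.6; 3: 4.2.
E[X] = 0.31·5.5 + 0.22·3.6 + 0.47·4.2 = 4.471.

4.4710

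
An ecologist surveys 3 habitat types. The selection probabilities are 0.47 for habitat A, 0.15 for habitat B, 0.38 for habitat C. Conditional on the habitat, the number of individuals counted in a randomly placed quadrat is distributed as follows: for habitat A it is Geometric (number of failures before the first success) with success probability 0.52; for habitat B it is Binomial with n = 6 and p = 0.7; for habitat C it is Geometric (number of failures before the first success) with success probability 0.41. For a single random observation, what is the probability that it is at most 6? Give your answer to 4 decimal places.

Conditional on each habitat, P(X ≤ 6): A: 0.994129; B: 1; C: 0.975113.
By total probability, P(X ≤ 6) = 0.47·0.994129 + 0.15·1 + 0.38·0.975113 = 0.987784.

0.9878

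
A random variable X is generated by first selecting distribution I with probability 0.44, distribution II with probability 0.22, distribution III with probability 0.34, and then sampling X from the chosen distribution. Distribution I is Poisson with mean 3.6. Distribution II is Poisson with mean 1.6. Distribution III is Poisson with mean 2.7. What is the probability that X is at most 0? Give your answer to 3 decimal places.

0.079

Conditional on each component, P(X ≤ 0): I: 0.0273237; II: 0.201897; III: 0.0672055.
By total probability, P(X ≤ 0) = 0.44·0.0273237 + 0.22·0.201897 + 0.34·0.0672055 = 0.0792895.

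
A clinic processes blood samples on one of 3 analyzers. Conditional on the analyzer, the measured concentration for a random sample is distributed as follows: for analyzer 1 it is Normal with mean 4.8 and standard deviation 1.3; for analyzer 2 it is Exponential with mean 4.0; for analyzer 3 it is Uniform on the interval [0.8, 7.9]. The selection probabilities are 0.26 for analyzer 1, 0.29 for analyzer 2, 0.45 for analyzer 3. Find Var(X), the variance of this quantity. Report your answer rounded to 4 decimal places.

Per component, 1: μ=4.8, E[X²]=24.73; 2: μ=4, E[X²]=32; 3: μ=4.35, E[X²]=23.1233.
E[X] = 0.26·4.8 + 0.29·4 + 0.45·4.35 = 4.3655.
E[X²] = 0.26·24.73 + 0.29·32 + 0.45·23.1233 = 26.1153.
Var(X) = E[X²] − (E[X])² = 26.1153 − 19.0576 = 7.05771.

7.0577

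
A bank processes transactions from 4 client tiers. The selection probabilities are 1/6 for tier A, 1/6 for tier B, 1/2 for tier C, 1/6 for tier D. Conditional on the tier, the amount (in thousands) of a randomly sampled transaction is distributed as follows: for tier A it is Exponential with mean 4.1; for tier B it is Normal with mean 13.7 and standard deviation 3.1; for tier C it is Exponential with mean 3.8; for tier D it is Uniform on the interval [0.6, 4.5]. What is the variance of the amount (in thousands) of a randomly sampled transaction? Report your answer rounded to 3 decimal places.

Per component, A: μ=4.1, E[X²]=33.62; B: μ=13.7, E[X²]=197.3; C: μ=3.8, E[X²]=28.88; D: μ=2.55, E[X²]=7.77.
E[X] = 0.166667·4.1 + 0.166667·13.7 + 0.5·3.8 + 0.166667·2.55 = 5.29167.
E[X²] = 0.166667·33.62 + 0.166667·197.3 + 0.5·28.88 + 0.166667·7.77 = 54.2217.
Var(X) = E[X²] − (E[X])² = 54.2217 − 28.0017 = 26.2199.

26.220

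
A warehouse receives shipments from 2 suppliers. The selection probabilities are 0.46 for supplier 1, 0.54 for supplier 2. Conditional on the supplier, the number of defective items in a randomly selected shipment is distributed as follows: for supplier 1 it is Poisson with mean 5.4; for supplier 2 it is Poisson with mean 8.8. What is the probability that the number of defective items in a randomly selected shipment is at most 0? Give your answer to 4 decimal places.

Conditional on each supplier, P(X ≤ 0): 1: 0.00451658; 2: 0.000150733.
By total probability, P(X ≤ 0) = 0.46·0.00451658 + 0.54·0.000150733 = 0.00215902.

0.0022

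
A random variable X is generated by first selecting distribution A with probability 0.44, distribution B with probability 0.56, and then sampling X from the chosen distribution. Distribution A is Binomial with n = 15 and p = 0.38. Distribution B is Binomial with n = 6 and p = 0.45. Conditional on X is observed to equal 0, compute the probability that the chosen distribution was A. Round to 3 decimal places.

Likelihoods P(X=0 | ·): A: 0.00076891; B: 0.0276806.
Posterior ∝ prior × likelihood. Numerator for A: 0.44·0.00076891 = 0.00033832.
Normalizing constant: 0.44·0.00076891 + 0.56·0.0276806 = 0.0158395.
P(A | observation) = 0.00033832 / 0.0158395 = 0.0213593.

0.021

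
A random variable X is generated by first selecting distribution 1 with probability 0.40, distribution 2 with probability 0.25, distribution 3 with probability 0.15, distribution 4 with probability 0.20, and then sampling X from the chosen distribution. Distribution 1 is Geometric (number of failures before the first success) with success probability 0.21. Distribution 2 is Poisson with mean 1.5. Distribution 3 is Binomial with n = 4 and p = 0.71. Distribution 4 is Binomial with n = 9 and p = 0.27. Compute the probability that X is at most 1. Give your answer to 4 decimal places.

0.3522

Conditional on each component, P(X ≤ 1): 1: 0.3759; 2: 0.557825; 3: 0.0763376; 4: 0.254841.
By total probability, P(X ≤ 1) = 0.4·0.3759 + 0.25·0.557825 + 0.15·0.0763376 + 0.2·0.254841 = 0.352235.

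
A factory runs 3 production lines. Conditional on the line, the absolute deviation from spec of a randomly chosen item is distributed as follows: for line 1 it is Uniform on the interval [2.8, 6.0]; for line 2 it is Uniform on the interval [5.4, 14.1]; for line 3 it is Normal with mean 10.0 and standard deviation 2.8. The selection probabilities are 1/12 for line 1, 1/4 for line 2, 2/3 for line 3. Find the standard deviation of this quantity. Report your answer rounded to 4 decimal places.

Per component, 1: μ=4.4, E[X²]=20.2133; 2: μ=9.75, E[X²]=101.37; 3: μ=10, E[X²]=107.84.
E[X] = 0.0833333·4.4 + 0.25·9.75 + 0.666667·10 = 9.47083.
E[X²] = 0.0833333·20.2133 + 0.25·101.37 + 0.666667·107.84 = 98.9203.
Var(X) = E[X²] − (E[X])² = 98.9203 − 89.6967 = 9.22359.
SD(X) = √9.22359 = 3.03704.

3.0370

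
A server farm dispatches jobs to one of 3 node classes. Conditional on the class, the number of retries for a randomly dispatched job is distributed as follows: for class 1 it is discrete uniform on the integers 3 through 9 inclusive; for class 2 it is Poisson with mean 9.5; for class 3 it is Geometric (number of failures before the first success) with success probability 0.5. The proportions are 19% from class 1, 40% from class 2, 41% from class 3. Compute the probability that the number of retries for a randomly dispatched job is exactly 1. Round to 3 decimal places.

Conditional on each class, P(X = 1): 1: 0; 2: 0.000711092; 3: 0.25.
By total probability, P(X = 1) = 0.19·0 + 0.4·0.000711092 + 0.41·0.25 = 0.102784.

0.103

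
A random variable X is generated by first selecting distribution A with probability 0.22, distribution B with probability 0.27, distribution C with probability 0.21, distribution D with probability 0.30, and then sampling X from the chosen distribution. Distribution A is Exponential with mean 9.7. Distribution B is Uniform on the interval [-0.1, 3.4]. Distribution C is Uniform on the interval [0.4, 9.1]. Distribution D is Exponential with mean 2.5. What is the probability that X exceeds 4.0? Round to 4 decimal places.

0.3293

Conditional on each component, P(X > 4.0): A: 0.662079; B: 0; C: 0.586207; D: 0.201897.
By total probability, P(X > 4.0) = 0.22·0.662079 + 0.27·0 + 0.21·0.586207 + 0.3·0.201897 = 0.32933.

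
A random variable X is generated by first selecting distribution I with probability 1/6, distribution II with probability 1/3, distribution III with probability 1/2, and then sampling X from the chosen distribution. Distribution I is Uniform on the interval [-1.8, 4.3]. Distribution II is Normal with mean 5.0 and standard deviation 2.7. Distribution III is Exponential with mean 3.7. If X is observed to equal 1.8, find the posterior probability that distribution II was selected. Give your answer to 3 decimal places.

0.181

Likelihoods f(1.8 | ·): I: 0.163934; II: 0.0732028; III: 0.166157.
Posterior ∝ prior × likelihood. Numerator for II: 0.333333·0.0732028 = 0.0244009.
Normalizing constant: 0.166667·0.163934 + 0.333333·0.0732028 + 0.5·0.166157 = 0.134802.
P(II | observation) = 0.0244009 / 0.134802 = 0.181013.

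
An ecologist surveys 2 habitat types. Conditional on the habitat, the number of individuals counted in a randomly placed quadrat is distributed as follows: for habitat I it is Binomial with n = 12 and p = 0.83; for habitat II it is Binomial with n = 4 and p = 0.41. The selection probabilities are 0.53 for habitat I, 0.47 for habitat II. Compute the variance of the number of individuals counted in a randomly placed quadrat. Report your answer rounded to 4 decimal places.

18.5955

Per component, I: μ=9.96, E[X²]=100.895; II: μ=1.64, E[X²]=3.6572.
E[X] = 0.53·9.96 + 0.47·1.64 = 6.0496.
E[X²] = 0.53·100.895 + 0.47·3.6572 = 55.1931.
Var(X) = E[X²] − (E[X])² = 55.1931 − 36.5977 = 18.5955.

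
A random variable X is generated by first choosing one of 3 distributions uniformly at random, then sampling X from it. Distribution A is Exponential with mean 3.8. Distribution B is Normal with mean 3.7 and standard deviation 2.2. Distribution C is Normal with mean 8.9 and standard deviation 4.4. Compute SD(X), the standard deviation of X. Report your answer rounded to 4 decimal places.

Per component, A: μ=3.8, E[X²]=28.88; B: μ=3.7, E[X²]=18.53; C: μ=8.9, E[X²]=98.57.
E[X] = 0.333333·3.8 + 0.333333·3.7 + 0.333333·8.9 = 5.46667.
E[X²] = 0.333333·28.88 + 0.333333·18.53 + 0.333333·98.57 = 48.66.
Var(X) = E[X²] − (E[X])² = 48.66 − 29.8844 = 18.7756.
SD(X) = √18.7756 = 4.33308.

4.3331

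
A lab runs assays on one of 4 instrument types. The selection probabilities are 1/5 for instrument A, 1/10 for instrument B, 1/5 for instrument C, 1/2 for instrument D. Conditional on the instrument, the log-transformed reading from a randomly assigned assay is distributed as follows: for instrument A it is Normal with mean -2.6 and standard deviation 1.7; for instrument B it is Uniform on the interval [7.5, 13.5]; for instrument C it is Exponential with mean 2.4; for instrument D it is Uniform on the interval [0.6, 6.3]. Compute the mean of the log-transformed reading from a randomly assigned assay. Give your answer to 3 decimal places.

Component means — A: -2.6; B: 10.5; C: 2.4; D: 3.45.
E[X] = 0.2·-2.6 + 0.1·10.5 + 0.2·2.4 + 0.5·3.45 = 2.735.

2.735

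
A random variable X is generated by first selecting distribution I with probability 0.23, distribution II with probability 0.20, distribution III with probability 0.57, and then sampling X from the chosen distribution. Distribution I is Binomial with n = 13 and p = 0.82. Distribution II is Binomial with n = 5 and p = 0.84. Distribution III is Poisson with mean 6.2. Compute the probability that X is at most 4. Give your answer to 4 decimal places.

Conditional on each component, P(X ≤ 4): I: 7.01029e-05; II: 0.581788; III: 0.259177.
By total probability, P(X ≤ 4) = 0.23·7.01029e-05 + 0.2·0.581788 + 0.57·0.259177 = 0.264105.

0.2641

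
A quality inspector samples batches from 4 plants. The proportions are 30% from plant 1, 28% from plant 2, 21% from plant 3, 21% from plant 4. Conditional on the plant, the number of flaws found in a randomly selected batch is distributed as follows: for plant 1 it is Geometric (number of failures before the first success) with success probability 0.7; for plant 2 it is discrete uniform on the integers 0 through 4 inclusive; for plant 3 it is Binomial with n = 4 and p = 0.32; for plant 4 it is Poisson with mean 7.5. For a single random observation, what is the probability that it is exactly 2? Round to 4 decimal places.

0.1378

Conditional on each plant, P(X = 2): 1: 0.063; 2: 0.2; 3: 0.284099; 4: 0.0155555.
By total probability, P(X = 2) = 0.3·0.063 + 0.28·0.2 + 0.21·0.284099 + 0.21·0.0155555 = 0.137827.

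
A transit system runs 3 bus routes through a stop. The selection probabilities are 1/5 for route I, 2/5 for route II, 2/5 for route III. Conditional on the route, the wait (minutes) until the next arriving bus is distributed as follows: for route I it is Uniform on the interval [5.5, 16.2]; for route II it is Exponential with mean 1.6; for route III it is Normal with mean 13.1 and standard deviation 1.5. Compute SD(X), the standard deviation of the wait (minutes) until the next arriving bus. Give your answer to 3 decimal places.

Per component, I: μ=10.85, E[X²]=127.263; II: μ=1.6, E[X²]=5.12; III: μ=13.1, E[X²]=173.86.
E[X] = 0.2·10.85 + 0.4·1.6 + 0.4·13.1 = 8.05.
E[X²] = 0.2·127.263 + 0.4·5.12 + 0.4·173.86 = 97.0447.
Var(X) = E[X²] − (E[X])² = 97.0447 − 64.8025 = 32.2422.
SD(X) = √32.2422 = 5.67822.

5.678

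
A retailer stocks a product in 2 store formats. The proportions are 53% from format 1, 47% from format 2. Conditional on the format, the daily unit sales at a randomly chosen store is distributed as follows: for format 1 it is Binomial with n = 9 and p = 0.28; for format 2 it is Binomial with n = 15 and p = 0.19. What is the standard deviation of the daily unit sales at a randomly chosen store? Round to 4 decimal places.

Per component, 1: μ=2.52, E[X²]=8.1648; 2: μ=2.85, E[X²]=10.431.
E[X] = 0.53·2.52 + 0.47·2.85 = 2.6751.
E[X²] = 0.53·8.1648 + 0.47·10.431 = 9.22991.
Var(X) = E[X²] − (E[X])² = 9.22991 − 7.15616 = 2.07375.
SD(X) = √2.07375 = 1.44005.

1.4401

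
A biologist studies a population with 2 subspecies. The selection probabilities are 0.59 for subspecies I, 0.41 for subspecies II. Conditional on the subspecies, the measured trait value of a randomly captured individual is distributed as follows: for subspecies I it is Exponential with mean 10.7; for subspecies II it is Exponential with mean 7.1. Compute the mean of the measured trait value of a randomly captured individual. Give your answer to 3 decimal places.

9.224

Component means — I: 10.7; II: 7.1.
E[X] = 0.59·10.7 + 0.41·7.1 = 9.224.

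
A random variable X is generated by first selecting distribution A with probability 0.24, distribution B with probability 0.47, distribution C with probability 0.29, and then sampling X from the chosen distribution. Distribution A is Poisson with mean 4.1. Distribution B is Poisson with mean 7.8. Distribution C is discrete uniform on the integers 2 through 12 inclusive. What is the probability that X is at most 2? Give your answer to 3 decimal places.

Conditional on each component, P(X ≤ 2): A: 0.223814; B: 0.0160698; C: 0.0909091.
By total probability, P(X ≤ 2) = 0.24·0.223814 + 0.47·0.0160698 + 0.29·0.0909091 = 0.0876318.

0.088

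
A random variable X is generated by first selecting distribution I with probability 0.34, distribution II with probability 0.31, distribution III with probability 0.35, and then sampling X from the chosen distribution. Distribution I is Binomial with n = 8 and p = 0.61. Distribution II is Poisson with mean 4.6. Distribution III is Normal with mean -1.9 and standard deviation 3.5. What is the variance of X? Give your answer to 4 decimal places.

Per component, I: μ=4.88, E[X²]=25.7176; II: μ=4.6, E[X²]=25.76; III: μ=-1.9, E[X²]=15.86.
E[X] = 0.34·4.88 + 0.31·4.6 + 0.35·-1.9 = 2.4202.
E[X²] = 0.34·25.7176 + 0.31·25.76 + 0.35·15.86 = 22.2806.
Var(X) = E[X²] − (E[X])² = 22.2806 − 5.85737 = 16.4232.

16.4232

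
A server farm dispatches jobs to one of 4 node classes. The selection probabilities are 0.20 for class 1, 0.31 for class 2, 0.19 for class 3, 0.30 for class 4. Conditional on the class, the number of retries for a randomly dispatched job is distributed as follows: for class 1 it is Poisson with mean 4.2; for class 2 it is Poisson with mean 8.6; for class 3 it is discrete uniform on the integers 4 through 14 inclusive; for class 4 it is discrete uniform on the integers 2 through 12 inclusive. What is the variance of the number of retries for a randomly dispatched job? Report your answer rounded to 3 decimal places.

11.428

Per component, 1: μ=4.2, E[X²]=21.84; 2: μ=8.6, E[X²]=82.56; 3: μ=9, E[X²]=91; 4: μ=7, E[X²]=59.
E[X] = 0.2·4.2 + 0.31·8.6 + 0.19·9 + 0.3·7 = 7.316.
E[X²] = 0.2·21.84 + 0.31·82.56 + 0.19·91 + 0.3·59 = 64.9516.
Var(X) = E[X²] − (E[X])² = 64.9516 − 53.5239 = 11.4277.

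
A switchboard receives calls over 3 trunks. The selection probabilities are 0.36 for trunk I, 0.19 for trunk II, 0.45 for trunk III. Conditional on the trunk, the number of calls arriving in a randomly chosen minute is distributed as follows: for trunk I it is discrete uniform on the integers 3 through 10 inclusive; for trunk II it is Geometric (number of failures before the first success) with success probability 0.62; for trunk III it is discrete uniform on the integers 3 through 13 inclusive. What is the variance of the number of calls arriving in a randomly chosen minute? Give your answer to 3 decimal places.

13.979

Per component, I: μ=6.5, E[X²]=47.5; II: μ=0.612903, E[X²]=1.3642; III: μ=8, E[X²]=74.
E[X] = 0.36·6.5 + 0.19·0.612903 + 0.45·8 = 6.05645.
E[X²] = 0.36·47.5 + 0.19·1.3642 + 0.45·74 = 50.6592.
Var(X) = E[X²] − (E[X])² = 50.6592 − 36.6806 = 13.9786.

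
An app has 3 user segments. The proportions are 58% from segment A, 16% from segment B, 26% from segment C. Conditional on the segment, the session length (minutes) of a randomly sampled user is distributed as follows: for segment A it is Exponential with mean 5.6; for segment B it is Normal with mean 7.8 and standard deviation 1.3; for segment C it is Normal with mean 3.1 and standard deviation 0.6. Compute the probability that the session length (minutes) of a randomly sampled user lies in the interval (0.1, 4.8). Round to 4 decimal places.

0.5847

Conditional on each segment, P(0.1 < X < 4.8): A: 0.557929; B: 0.0105081; C: 0.997696.
By total probability, P(0.1 < X < 4.8) = 0.58·0.557929 + 0.16·0.0105081 + 0.26·0.997696 = 0.584681.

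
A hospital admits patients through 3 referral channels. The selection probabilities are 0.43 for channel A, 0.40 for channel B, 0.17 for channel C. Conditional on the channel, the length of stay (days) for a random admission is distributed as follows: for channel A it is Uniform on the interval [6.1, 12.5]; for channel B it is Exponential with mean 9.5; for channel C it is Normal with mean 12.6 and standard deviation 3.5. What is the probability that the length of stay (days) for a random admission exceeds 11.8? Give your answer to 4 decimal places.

0.2629

Conditional on each channel, P(X > 11.8): A: 0.109375; B: 0.288776; C: 0.590399.
By total probability, P(X > 11.8) = 0.43·0.109375 + 0.4·0.288776 + 0.17·0.590399 = 0.262909.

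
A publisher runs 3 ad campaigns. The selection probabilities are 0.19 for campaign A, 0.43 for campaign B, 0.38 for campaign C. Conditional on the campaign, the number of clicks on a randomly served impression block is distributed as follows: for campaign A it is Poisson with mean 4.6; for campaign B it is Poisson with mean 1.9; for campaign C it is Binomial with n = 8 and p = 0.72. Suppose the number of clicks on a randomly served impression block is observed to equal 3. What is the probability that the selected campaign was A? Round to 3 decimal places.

Likelihoods P(X=3 | ·): A: 0.163068; B: 0.170982; C: 0.0359729.
Posterior ∝ prior × likelihood. Numerator for A: 0.19·0.163068 = 0.0309828.
Normalizing constant: 0.19·0.163068 + 0.43·0.170982 + 0.38·0.0359729 = 0.118175.
P(A | observation) = 0.0309828 / 0.118175 = 0.262178.

0.262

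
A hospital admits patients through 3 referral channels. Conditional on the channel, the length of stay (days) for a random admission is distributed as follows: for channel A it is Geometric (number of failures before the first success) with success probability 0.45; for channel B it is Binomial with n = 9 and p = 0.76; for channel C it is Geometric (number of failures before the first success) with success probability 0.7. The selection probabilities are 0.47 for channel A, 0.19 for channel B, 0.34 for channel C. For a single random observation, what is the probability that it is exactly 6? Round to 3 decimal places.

Conditional on each channel, P(X = 6): A: 0.0124563; B: 0.223766; C: 0.0005103.
By total probability, P(X = 6) = 0.47·0.0124563 + 0.19·0.223766 + 0.34·0.0005103 = 0.0485435.

0.049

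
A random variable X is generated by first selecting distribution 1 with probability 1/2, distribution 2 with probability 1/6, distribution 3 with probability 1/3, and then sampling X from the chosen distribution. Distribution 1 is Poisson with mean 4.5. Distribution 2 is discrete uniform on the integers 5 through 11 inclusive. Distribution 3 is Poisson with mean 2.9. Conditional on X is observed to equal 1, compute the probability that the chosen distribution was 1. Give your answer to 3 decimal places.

Likelihoods P(X=1 | ·): 1: 0.0499905; 2: 0; 3: 0.159567.
Posterior ∝ prior × likelihood. Numerator for 1: 0.5·0.0499905 = 0.0249952.
Normalizing constant: 0.5·0.0499905 + 0.166667·0 + 0.333333·0.159567 = 0.0781844.
P(1 | observation) = 0.0249952 / 0.0781844 = 0.319696.

0.320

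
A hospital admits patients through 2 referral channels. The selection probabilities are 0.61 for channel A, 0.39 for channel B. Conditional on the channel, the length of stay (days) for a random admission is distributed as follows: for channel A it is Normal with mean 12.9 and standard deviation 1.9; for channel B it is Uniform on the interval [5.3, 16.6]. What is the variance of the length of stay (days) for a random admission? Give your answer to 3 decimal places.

Per component, A: μ=12.9, E[X²]=170.02; B: μ=10.95, E[X²]=130.543.
E[X] = 0.61·12.9 + 0.39·10.95 = 12.1395.
E[X²] = 0.61·170.02 + 0.39·130.543 = 154.624.
Var(X) = E[X²] − (E[X])² = 154.624 − 147.367 = 7.25664.

7.257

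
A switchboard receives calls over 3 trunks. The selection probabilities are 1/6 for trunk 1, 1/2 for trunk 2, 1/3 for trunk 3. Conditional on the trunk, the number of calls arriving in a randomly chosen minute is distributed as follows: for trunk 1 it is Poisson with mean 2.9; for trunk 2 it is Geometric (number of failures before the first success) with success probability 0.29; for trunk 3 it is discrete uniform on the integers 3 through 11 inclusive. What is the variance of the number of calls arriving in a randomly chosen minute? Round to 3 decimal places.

11.331

Per component, 1: μ=2.9, E[X²]=11.31; 2: μ=2.44828, E[X²]=14.4364; 3: μ=7, E[X²]=55.6667.
E[X] = 0.166667·2.9 + 0.5·2.44828 + 0.333333·7 = 4.0408.
E[X²] = 0.166667·11.31 + 0.5·14.4364 + 0.333333·55.6667 = 27.6587.
Var(X) = E[X²] − (E[X])² = 27.6587 − 16.3281 = 11.3306.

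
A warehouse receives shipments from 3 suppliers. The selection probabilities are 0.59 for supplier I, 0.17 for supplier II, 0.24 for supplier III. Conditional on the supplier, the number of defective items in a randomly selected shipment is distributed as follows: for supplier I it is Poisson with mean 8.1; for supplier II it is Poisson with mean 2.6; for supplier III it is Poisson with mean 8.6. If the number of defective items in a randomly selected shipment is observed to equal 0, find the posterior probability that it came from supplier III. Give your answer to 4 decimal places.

0.0034

Likelihoods P(X=0 | ·): I: 0.000303539; II: 0.0742736; III: 0.000184106.
Posterior ∝ prior × likelihood. Numerator for III: 0.24·0.000184106 = 4.41854e-05.
Normalizing constant: 0.59·0.000303539 + 0.17·0.0742736 + 0.24·0.000184106 = 0.0128498.
P(III | observation) = 4.41854e-05 / 0.0128498 = 0.00343861.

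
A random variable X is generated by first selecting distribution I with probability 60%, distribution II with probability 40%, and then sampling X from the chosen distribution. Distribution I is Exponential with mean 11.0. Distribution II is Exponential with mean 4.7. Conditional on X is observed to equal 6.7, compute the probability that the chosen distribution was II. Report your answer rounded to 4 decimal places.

0.4082

Likelihoods f(6.7 | ·): I: 0.0494405; II: 0.0511448.
Posterior ∝ prior × likelihood. Numerator for II: 0.4·0.0511448 = 0.0204579.
Normalizing constant: 0.6·0.0494405 + 0.4·0.0511448 = 0.0501222.
P(II | observation) = 0.0204579 / 0.0501222 = 0.408161.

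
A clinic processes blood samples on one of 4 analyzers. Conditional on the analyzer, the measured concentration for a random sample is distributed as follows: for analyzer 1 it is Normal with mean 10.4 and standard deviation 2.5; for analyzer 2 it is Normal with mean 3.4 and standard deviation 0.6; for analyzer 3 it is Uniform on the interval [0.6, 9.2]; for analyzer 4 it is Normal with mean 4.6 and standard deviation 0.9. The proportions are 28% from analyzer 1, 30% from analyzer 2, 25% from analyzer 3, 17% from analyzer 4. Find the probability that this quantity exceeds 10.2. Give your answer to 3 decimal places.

0.149

Conditional on each analyzer, P(X > 10.2): 1: 0.531881; 2: 0; 3: 0; 4: 2.45081e-10.
By total probability, P(X > 10.2) = 0.28·0.531881 + 0.3·0 + 0.25·0 + 0.17·2.45081e-10 = 0.148927.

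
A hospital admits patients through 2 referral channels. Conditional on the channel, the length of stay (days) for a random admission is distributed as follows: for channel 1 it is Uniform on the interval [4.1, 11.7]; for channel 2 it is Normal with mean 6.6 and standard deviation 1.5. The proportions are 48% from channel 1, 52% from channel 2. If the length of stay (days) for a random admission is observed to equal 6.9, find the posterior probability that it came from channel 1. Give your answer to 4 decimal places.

0.3178

Likelihoods f(6.9 | ·): 1: 0.131579; 2: 0.260695.
Posterior ∝ prior × likelihood. Numerator for 1: 0.48·0.131579 = 0.0631579.
Normalizing constant: 0.48·0.131579 + 0.52·0.260695 = 0.198719.
P(1 | observation) = 0.0631579 / 0.198719 = 0.317825.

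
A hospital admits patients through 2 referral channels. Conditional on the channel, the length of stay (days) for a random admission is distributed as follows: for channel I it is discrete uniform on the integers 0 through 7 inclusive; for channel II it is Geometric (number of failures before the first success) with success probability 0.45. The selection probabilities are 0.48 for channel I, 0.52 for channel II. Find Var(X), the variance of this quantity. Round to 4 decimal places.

5.2273

Per component, I: μ=3.5, E[X²]=17.5; II: μ=1.22222, E[X²]=4.20988.
E[X] = 0.48·3.5 + 0.52·1.22222 = 2.31556.
E[X²] = 0.48·17.5 + 0.52·4.20988 = 10.5891.
Var(X) = E[X²] − (E[X])² = 10.5891 − 5.3618 = 5.22734.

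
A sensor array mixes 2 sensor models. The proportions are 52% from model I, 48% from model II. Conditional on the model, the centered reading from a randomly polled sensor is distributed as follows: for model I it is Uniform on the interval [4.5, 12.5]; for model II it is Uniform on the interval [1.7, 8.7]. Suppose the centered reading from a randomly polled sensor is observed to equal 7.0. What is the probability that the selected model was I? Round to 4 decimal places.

Likelihoods f(7.0 | ·): I: 0.125; II: 0.142857.
Posterior ∝ prior × likelihood. Numerator for I: 0.52·0.125 = 0.065.
Normalizing constant: 0.52·0.125 + 0.48·0.142857 = 0.133571.
P(I | observation) = 0.065 / 0.133571 = 0.486631.

0.4866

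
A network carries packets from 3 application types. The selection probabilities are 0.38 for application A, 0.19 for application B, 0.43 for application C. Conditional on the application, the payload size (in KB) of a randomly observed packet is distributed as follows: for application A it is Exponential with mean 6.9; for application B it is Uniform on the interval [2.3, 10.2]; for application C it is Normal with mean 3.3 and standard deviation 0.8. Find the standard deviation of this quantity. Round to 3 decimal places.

Per component, A: μ=6.9, E[X²]=95.22; B: μ=6.25, E[X²]=44.2633; C: μ=3.3, E[X²]=11.53.
E[X] = 0.38·6.9 + 0.19·6.25 + 0.43·3.3 = 5.2285.
E[X²] = 0.38·95.22 + 0.19·44.2633 + 0.43·11.53 = 49.5515.
Var(X) = E[X²] − (E[X])² = 49.5515 − 27.3372 = 22.2143.
SD(X) = √22.2143 = 4.71321.

4.713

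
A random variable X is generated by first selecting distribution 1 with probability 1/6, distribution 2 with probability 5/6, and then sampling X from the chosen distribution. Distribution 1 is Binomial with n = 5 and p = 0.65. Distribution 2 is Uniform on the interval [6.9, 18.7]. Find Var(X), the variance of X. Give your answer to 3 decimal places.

Per component, 1: μ=3.25, E[X²]=11.7; 2: μ=12.8, E[X²]=175.443.
E[X] = 0.166667·3.25 + 0.833333·12.8 = 11.2083.
E[X²] = 0.166667·11.7 + 0.833333·175.443 = 148.153.
Var(X) = E[X²] − (E[X])² = 148.153 − 125.627 = 22.526.

22.526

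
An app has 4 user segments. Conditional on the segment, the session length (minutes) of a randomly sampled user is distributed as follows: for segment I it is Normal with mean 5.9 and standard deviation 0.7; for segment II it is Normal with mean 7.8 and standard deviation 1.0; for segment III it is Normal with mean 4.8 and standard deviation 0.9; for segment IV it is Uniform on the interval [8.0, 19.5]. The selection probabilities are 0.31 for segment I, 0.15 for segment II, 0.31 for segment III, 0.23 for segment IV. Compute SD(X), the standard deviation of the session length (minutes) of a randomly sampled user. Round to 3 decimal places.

Per component, I: μ=5.9, E[X²]=35.3; II: μ=7.8, E[X²]=61.84; III: μ=4.8, E[X²]=23.85; IV: μ=13.75, E[X²]=200.083.
E[X] = 0.31·5.9 + 0.15·7.8 + 0.31·4.8 + 0.23·13.75 = 7.6495.
E[X²] = 0.31·35.3 + 0.15·61.84 + 0.31·23.85 + 0.23·200.083 = 73.6317.
Var(X) = E[X²] − (E[X])² = 73.6317 − 58.5149 = 15.1168.
SD(X) = √15.1168 = 3.88804.

3.888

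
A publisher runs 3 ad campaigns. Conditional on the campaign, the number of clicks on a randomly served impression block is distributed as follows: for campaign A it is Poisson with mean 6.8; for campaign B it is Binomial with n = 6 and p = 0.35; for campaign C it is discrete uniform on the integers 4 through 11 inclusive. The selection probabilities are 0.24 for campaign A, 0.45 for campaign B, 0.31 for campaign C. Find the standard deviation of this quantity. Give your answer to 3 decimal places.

3.219

Per component, A: μ=6.8, E[X²]=53.04; B: μ=2.1, E[X²]=5.775; C: μ=7.5, E[X²]=61.5.
E[X] = 0.24·6.8 + 0.45·2.1 + 0.31·7.5 = 4.902.
E[X²] = 0.24·53.04 + 0.45·5.775 + 0.31·61.5 = 34.3933.
Var(X) = E[X²] − (E[X])² = 34.3933 − 24.0296 = 10.3637.
SD(X) = √10.3637 = 3.21928.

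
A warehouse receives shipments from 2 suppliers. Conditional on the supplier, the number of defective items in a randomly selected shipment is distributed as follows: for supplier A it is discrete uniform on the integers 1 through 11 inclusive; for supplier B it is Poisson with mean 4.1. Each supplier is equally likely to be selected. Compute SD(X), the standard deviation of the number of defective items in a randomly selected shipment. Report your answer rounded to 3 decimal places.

2.820

Per component, A: μ=6, E[X²]=46; B: μ=4.1, E[X²]=20.91.
E[X] = 0.5·6 + 0.5·4.1 = 5.05.
E[X²] = 0.5·46 + 0.5·20.91 = 33.455.
Var(X) = E[X²] − (E[X])² = 33.455 − 25.5025 = 7.9525.
SD(X) = √7.9525 = 2.82002.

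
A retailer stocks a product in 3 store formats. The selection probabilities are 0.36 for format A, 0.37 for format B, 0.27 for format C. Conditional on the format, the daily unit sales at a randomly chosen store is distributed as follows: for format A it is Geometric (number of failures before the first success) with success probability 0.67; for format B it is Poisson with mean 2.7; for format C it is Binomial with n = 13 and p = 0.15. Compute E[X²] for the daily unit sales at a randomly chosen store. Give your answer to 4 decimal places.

5.5225

For each component E[X²] = Var + (mean)², giving A: 0.977723; B: 9.99; C: 5.46.
Overall E[X²] = 0.36·0.977723 + 0.37·9.99 + 0.27·5.46 = 5.52248.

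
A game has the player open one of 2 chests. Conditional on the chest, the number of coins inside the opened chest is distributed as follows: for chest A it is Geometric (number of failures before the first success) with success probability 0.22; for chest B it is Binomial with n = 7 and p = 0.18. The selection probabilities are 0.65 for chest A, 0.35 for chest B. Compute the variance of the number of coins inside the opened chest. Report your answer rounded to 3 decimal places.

12.025

Per component, A: μ=3.54545, E[X²]=28.686; B: μ=1.26, E[X²]=2.6208.
E[X] = 0.65·3.54545 + 0.35·1.26 = 2.74555.
E[X²] = 0.65·28.686 + 0.35·2.6208 = 19.5631.
Var(X) = E[X²] − (E[X])² = 19.5631 − 7.53802 = 12.0251.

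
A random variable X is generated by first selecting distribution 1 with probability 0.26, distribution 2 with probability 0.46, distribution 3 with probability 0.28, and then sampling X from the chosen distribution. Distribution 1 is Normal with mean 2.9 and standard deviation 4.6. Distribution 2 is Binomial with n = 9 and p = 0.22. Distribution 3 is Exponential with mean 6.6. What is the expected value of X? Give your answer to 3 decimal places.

3.513

Component means — 1: 2.9; 2: 1.98; 3: 6.6.
E[X] = 0.26·2.9 + 0.46·1.98 + 0.28·6.6 = 3.5128.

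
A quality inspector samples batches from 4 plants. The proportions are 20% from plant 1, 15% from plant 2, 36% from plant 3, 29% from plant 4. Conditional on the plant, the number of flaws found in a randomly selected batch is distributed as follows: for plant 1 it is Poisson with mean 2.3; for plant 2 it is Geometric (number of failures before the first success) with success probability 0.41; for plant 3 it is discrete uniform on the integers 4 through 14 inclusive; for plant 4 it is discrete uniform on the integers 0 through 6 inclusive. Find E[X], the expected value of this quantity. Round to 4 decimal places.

Component means — 1: 2.3; 2: 1.43902; 3: 9; 4: 3.
E[X] = 0.2·2.3 + 0.15·1.43902 + 0.36·9 + 0.29·3 = 4.78585.

4.7859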